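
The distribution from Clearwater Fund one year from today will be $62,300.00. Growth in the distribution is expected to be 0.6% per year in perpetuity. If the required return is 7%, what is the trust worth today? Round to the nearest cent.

$973437.50

Growing perpetuity: P = D₁ / (r − g) = $62,300.0000 / (0.07 − 0.006) = $973,437.50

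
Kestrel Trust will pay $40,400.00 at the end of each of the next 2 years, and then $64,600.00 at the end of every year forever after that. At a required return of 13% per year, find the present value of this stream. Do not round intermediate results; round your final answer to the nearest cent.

PV of 2-year annuity: $40,400.00 × [1 − (1+0.13)^−2] / 0.13 = 67391.33840
Perpetuity value at year 2: $64,600.00 / 0.13 = 496923.07692
PV of perpetuity: 496923.07692 / (1+0.13)^2 = 389163.65958
Total PV = 67391.33840 + 389163.65958 = 456554.99798

$456555.00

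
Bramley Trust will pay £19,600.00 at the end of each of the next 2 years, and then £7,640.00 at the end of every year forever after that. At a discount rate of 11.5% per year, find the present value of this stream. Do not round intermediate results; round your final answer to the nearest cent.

£86781.38

PV of 2-year annuity: £19,600.00 × [1 − (1+0.115)^−2] / 0.115 = 33343.92407
Perpetuity value at year 2: £7,640.00 / 0.115 = 66434.78261
PV of perpetuity: 66434.78261 / (1+0.115)^2 = 53437.45710
Total PV = 33343.92407 + 53437.45710 = 86781.38117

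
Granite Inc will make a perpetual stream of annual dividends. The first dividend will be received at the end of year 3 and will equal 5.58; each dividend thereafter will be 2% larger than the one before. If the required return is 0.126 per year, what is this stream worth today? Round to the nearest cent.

Value at end of year 2: C₁ / (r − g) = 5.58 / (0.126 − 0.02) = 52.6415
Discount to today: PV = 52.6415 / (1 + 0.126)^2 = 52.6415 / 1.267876 = 41.52

41.52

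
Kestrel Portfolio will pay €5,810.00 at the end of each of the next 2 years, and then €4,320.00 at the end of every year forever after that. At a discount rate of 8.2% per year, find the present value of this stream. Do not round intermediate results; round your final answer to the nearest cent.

PV of 2-year annuity: €5,810.00 × [1 − (1+0.082)^−2] / 0.082 = 10332.42677
Perpetuity value at year 2: €4,320.00 / 0.082 = 52682.92683
PV of perpetuity: 52682.92683 / (1+0.082)^2 = 45000.29625
Total PV = 10332.42677 + 45000.29625 = 55332.72302

€55332.72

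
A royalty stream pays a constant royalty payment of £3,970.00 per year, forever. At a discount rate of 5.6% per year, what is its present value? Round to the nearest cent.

£70892.86

Level perpetuity: PV = C / r = £3,970.00 / 0.056 = £70,892.86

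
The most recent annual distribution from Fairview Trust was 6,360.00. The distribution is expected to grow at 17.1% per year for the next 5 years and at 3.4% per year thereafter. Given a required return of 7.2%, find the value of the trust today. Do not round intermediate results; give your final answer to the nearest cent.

310929.40

D_1 = 7447.56000
D_2 = 8721.09276
D_3 = 10212.39962
D_4 = 11958.71996
D_5 = 14003.66107
Terminal value at year 5: TV = D_5×(1+g_2)/(r−g_2) = 14479.78555/0.038 = 381046.98806
P_0 = D_1/(1+r)^1 + D_2/(1+r)^2 + D_3/(1+r)^3 + D_4/(1+r)^4 + D_5/(1+r)^5 + TV/(1+r)^5
    = 6947.35075 + 7588.94377 + 8289.78839 + 9055.35654 + 9891.62547 + 269156.33520 = 310929.40012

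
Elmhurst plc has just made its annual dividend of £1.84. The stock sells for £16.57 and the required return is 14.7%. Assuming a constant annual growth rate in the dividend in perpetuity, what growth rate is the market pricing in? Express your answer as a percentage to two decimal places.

P = D₀(1+g)/(r−g) ⇒ P(r−g) = D₀(1+g) ⇒ g(P+D₀) = P·r − D₀
g = (P·r − D₀)/(P + D₀) = (£16.57×0.147 − £1.84) / (£16.57 + £1.84) = 0.032362

3.24%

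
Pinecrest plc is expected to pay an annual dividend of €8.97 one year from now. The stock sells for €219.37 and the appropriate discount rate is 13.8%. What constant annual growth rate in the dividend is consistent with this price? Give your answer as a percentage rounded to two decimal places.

9.71%

P = D₁/(r−g) ⇒ g = r − D₁/P = 0.138 − €8.97/€219.37 = 0.097110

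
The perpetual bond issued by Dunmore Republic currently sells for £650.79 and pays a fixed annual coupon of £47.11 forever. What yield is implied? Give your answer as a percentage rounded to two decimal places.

7.24%

P = C/r ⇒ r = C/P = £47.11/£650.79 = 0.072389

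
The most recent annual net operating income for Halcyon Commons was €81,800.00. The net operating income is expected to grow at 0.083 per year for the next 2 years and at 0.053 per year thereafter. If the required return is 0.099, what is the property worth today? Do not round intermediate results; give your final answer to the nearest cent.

D_1 = 88589.40000
D_2 = 95942.32020
Terminal value at year 2: TV = D_2×(1+g_2)/(r−g_2) = 101027.26317/0.046 = 2196244.85153
P_0 = D_1/(1+r)^1 + D_2/(1+r)^2 + TV/(1+r)^2
    = 80609.09918 + 79435.53632 + 1818383.03788 = 1978427.67338

€1978427.67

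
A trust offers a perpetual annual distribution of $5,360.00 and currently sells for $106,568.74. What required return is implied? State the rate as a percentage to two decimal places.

P = C/r ⇒ r = C/P = $5,360.00/$106,568.74 = 0.050296

5.03%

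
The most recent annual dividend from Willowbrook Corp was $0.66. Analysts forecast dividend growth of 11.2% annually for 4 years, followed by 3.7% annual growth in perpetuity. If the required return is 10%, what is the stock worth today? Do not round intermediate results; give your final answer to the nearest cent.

D_1 = 0.73392
D_2 = 0.81612
D_3 = 0.90752
D_4 = 1.00917
Terminal value at year 4: TV = D_4×(1+g_2)/(r−g_2) = 1.04651/0.063 = 16.61121
P_0 = D_1/(1+r)^1 + D_2/(1+r)^2 + D_3/(1+r)^3 + D_4/(1+r)^4 + TV/(1+r)^4
    = 0.66720 + 0.67448 + 0.68184 + 0.68927 + 11.34568 = 14.05847

$14.06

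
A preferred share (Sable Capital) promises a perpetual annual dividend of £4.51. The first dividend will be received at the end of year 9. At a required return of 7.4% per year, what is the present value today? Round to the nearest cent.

£34.43

Value at end of year 8: C / r = £4.51 / 0.074 = £60.9459
Discount to today: PV = £60.9459 / (1 + 0.074)^8 = £60.9459 / 1.770249 = £34.43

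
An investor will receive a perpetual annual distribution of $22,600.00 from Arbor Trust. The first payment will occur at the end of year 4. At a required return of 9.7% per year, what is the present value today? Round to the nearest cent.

Value at end of year 3: C / r = $22,600.00 / 0.097 = $232,989.6907
Discount to today: PV = $232,989.6907 / (1 + 0.097)^3 = $232,989.6907 / 1.320140 = $176,488.67

$176488.67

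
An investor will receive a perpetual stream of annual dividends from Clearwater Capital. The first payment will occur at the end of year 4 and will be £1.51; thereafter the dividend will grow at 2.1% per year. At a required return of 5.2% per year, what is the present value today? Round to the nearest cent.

£41.84

Value at end of year 3: C₁ / (r − g) = £1.51 / (0.052 − 0.021) = £48.7097
Discount to today: PV = £48.7097 / (1 + 0.052)^3 = £48.7097 / 1.164253 = £41.84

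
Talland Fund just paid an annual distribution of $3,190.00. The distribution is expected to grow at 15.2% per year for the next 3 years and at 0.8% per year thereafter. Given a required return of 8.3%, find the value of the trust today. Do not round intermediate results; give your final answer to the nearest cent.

D_1 = 3674.88000
D_2 = 4233.46176
D_3 = 4876.94795
Terminal value at year 3: TV = D_3×(1+g_2)/(r−g_2) = 4915.96353/0.075 = 65546.18041
P_0 = D_1/(1+r)^1 + D_2/(1+r)^2 + D_3/(1+r)^3 + TV/(1+r)^3
    = 3393.24100 + 3609.43087 + 3839.39461 + 51601.46351 = 62443.52998

$62443.53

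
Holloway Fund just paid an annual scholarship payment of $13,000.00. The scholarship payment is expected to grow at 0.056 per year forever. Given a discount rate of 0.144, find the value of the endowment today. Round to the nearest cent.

D₁ = D₀ × (1 + g) = $13,000.00 × 1.056 = $13,728.0000
Growing perpetuity: P = D₁ / (r − g) = $13,728.0000 / (0.144 − 0.056) = $156,000.00

$156000.00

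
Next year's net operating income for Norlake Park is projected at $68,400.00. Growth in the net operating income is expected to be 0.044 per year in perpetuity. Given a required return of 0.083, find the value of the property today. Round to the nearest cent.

Growing perpetuity: P = D₁ / (r − g) = $68,400.0000 / (0.083 − 0.044) = $1,753,846.15

$1753846.15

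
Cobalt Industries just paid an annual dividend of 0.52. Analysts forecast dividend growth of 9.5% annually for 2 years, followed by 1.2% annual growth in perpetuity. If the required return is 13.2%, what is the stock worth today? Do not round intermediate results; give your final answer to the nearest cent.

D_1 = 0.56940
D_2 = 0.62349
Terminal value at year 2: TV = D_2×(1+g_2)/(r−g_2) = 0.63097/0.12 = 5.25812
P_0 = D_1/(1+r)^1 + D_2/(1+r)^2 + TV/(1+r)^2
    = 0.50300 + 0.48656 + 4.10334 = 5.09291

5.09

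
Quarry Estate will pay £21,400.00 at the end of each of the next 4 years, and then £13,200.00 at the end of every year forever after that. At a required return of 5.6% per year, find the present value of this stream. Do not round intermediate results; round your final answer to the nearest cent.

£264390.35

PV of 4-year annuity: £21,400.00 × [1 − (1+0.056)^−4] / 0.056 = 74837.54081
Perpetuity value at year 4: £13,200.00 / 0.056 = 235714.28571
PV of perpetuity: 235714.28571 / (1+0.056)^4 = 189552.81195
Total PV = 74837.54081 + 189552.81195 = 264390.35275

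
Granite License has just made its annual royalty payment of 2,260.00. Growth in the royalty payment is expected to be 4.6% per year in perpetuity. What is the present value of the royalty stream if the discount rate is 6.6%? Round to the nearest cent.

118198.00

D₁ = D₀ × (1 + g) = 2,260.00 × 1.046 = 2,363.9600
Growing perpetuity: P = D₁ / (r − g) = 2,363.9600 / (0.066 − 0.046) = 118,198.00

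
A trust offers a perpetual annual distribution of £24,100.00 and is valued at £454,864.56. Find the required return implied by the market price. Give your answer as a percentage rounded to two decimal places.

P = C/r ⇒ r = C/P = £24,100.00/£454,864.56 = 0.052983

5.30%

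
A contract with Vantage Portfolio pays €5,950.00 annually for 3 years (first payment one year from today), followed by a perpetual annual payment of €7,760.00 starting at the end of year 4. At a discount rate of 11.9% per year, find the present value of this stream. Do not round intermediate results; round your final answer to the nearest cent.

PV of 3-year annuity: €5,950.00 × [1 − (1+0.119)^−3] / 0.119 = 14315.48942
Perpetuity value at year 3: €7,760.00 / 0.119 = 65210.08403
PV of perpetuity: 65210.08403 / (1+0.119)^3 = 46539.79868
Total PV = 14315.48942 + 46539.79868 = 60855.28809

€60855.29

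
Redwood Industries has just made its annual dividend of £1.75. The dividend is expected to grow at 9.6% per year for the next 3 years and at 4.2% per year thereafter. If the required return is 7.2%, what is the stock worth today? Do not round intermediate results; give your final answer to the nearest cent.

D_1 = 1.91800
D_2 = 2.10213
D_3 = 2.30393
Terminal value at year 3: TV = D_3×(1+g_2)/(r−g_2) = 2.40070/0.03 = 80.02325
P_0 = D_1/(1+r)^1 + D_2/(1+r)^2 + D_3/(1+r)^3 + TV/(1+r)^3
    = 1.78918 + 1.82924 + 1.87019 + 64.95788 = 70.44648

£70.45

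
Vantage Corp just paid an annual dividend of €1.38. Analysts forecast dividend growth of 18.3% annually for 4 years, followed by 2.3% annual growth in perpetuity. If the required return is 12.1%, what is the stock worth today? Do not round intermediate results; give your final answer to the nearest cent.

D_1 = 1.63254
D_2 = 1.93129
D_3 = 2.28472
D_4 = 2.70283
Terminal value at year 4: TV = D_4×(1+g_2)/(r−g_2) = 2.76499/0.098 = 28.21419
P_0 = D_1/(1+r)^1 + D_2/(1+r)^2 + D_3/(1+r)^3 + D_4/(1+r)^4 + TV/(1+r)^4
    = 1.45632 + 1.53687 + 1.62187 + 1.71157 + 17.86673 = 24.19337

€24.19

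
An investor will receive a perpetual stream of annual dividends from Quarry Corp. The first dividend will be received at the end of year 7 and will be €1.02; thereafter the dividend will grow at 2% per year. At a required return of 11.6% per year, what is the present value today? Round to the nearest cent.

Value at end of year 6: C₁ / (r − g) = €1.02 / (0.116 − 0.02) = €10.6250
Discount to today: PV = €10.6250 / (1 + 0.116)^6 = €10.6250 / 1.931902 = €5.50

€5.50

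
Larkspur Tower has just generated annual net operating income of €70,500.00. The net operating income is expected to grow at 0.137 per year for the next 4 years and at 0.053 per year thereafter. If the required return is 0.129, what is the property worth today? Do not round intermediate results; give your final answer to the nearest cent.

€1291808.79

D_1 = 80158.50000
D_2 = 91140.21450
D_3 = 103626.42389
D_4 = 117823.24396
Terminal value at year 4: TV = D_4×(1+g_2)/(r−g_2) = 124067.87589/0.076 = 1632472.05117
P_0 = D_1/(1+r)^1 + D_2/(1+r)^2 + D_3/(1+r)^3 + D_4/(1+r)^4 + TV/(1+r)^4
    = 70999.55713 + 71502.65408 + 72009.31593 + 72519.56795 + 1004777.69806 = 1291808.79316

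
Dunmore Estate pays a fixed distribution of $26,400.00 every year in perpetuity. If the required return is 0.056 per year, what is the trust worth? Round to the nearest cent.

Level perpetuity: PV = C / r = $26,400.00 / 0.056 = $471,428.57

$471428.57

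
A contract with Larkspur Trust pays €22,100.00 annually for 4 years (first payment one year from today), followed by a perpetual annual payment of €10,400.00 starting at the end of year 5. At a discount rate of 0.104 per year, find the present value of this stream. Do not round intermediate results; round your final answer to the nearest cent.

€136768.56

PV of 4-year annuity: €22,100.00 × [1 − (1+0.104)^−4] / 0.104 = 69451.71982
Perpetuity value at year 4: €10,400.00 / 0.104 = 100000.00000
PV of perpetuity: 100000.00000 / (1+0.104)^4 = 67316.83773
Total PV = 69451.71982 + 67316.83773 = 136768.55755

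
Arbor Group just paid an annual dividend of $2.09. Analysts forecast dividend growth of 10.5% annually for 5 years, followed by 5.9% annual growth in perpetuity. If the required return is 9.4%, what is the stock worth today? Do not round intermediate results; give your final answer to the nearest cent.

$77.25

D_1 = 2.30945
D_2 = 2.55194
D_3 = 2.81990
D_4 = 3.11599
D_5 = 3.44316
Terminal value at year 5: TV = D_5×(1+g_2)/(r−g_2) = 3.64631/0.035 = 104.18030
P_0 = D_1/(1+r)^1 + D_2/(1+r)^2 + D_3/(1+r)^3 + D_4/(1+r)^4 + D_5/(1+r)^5 + TV/(1+r)^5
    = 2.11101 + 2.13224 + 2.15368 + 2.17533 + 2.19721 + 66.48122 = 77.25070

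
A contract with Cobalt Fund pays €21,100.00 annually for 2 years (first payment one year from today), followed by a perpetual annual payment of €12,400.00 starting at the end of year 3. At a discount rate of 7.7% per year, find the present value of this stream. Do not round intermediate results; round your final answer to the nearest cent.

€176617.41

PV of 2-year annuity: €21,100.00 × [1 − (1+0.077)^−2] / 0.077 = 37782.22633
Perpetuity value at year 2: €12,400.00 / 0.077 = 161038.96104
PV of perpetuity: 161038.96104 / (1+0.077)^2 = 138835.18822
Total PV = 37782.22633 + 138835.18822 = 176617.41455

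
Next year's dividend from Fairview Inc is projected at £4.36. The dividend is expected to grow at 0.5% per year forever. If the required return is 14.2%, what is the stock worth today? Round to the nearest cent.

£31.82

Growing perpetuity: P = D₁ / (r − g) = £4.3600 / (0.142 − 0.005) = £31.82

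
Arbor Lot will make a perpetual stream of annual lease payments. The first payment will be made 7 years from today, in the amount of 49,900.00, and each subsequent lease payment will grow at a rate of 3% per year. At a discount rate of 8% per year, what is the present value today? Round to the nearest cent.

628909.29

Value at end of year 6: C₁ / (r − g) = 49,900.00 / (0.08 − 0.03) = 998,000.0000
Discount to today: PV = 998,000.0000 / (1 + 0.08)^6 = 998,000.0000 / 1.586874 = 628,909.29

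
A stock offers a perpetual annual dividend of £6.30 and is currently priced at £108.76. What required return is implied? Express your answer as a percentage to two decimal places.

P = C/r ⇒ r = C/P = £6.30/£108.76 = 0.057926

5.79%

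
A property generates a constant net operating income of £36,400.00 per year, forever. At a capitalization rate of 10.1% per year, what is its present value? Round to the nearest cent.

£360396.04

Level perpetuity: PV = C / r = £36,400.00 / 0.101 = £360,396.04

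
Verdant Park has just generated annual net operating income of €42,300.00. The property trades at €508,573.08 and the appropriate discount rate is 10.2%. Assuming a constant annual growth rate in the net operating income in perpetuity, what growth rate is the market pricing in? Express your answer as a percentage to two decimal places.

P = D₀(1+g)/(r−g) ⇒ P(r−g) = D₀(1+g) ⇒ g(P+D₀) = P·r − D₀
g = (P·r − D₀)/(P + D₀) = (€508,573.08×0.102 − €42,300.00) / (€508,573.08 + €42,300.00) = 0.017381

1.74%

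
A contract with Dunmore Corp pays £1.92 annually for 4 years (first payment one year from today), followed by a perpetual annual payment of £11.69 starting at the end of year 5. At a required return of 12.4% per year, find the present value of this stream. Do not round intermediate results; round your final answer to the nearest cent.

PV of 4-year annuity: £1.92 × [1 − (1+0.124)^−4] / 0.124 = 5.78292
Perpetuity value at year 4: £11.69 / 0.124 = 94.27419
PV of perpetuity: 94.27419 / (1+0.124)^4 = 59.06464
Total PV = 5.78292 + 59.06464 = 64.84756

£64.85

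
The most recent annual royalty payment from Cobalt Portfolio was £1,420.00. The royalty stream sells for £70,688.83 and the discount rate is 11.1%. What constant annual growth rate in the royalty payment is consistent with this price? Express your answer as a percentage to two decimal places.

8.91%

P = D₀(1+g)/(r−g) ⇒ P(r−g) = D₀(1+g) ⇒ g(P+D₀) = P·r − D₀
g = (P·r − D₀)/(P + D₀) = (£70,688.83×0.111 − £1,420.00) / (£70,688.83 + £1,420.00) = 0.089122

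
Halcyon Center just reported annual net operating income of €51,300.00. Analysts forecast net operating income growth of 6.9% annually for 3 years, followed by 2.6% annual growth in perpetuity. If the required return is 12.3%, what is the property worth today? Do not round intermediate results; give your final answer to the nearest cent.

€607612.22

D_1 = 54839.70000
D_2 = 58623.63930
D_3 = 62668.67041
Terminal value at year 3: TV = D_3×(1+g_2)/(r−g_2) = 64298.05584/0.097 = 662866.55508
P_0 = D_1/(1+r)^1 + D_2/(1+r)^2 + D_3/(1+r)^3 + TV/(1+r)^3
    = 48833.21460 + 46485.04578 + 44249.78979 + 468044.16834 = 607612.21852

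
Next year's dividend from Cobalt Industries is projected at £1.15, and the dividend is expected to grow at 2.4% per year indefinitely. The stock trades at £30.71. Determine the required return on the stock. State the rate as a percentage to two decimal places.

P = D₁/(r − g) ⇒ r = D₁/P + g = £1.1500/£30.71 + 0.024 = 0.037447 + 0.024 = 0.061447

6.14%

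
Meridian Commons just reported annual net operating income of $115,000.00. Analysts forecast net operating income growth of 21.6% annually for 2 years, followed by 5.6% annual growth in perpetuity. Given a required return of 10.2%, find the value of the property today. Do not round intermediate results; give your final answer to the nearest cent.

D_1 = 139840.00000
D_2 = 170045.44000
Terminal value at year 2: TV = D_2×(1+g_2)/(r−g_2) = 179567.98464/0.046 = 3903651.84000
P_0 = D_1/(1+r)^1 + D_2/(1+r)^2 + TV/(1+r)^2
    = 126896.55172 + 140023.78121 + 3214458.97741 = 3481379.31034

$3481379.31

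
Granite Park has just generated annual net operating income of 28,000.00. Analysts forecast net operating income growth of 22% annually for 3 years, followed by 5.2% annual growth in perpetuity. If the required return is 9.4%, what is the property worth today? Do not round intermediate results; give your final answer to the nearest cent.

1077517.37

D_1 = 34160.00000
D_2 = 41675.20000
D_3 = 50843.74400
Terminal value at year 3: TV = D_3×(1+g_2)/(r−g_2) = 53487.61869/0.042 = 1273514.73067
P_0 = D_1/(1+r)^1 + D_2/(1+r)^2 + D_3/(1+r)^3 + TV/(1+r)^3
    = 31224.86289 + 34821.14509 + 38831.62432 + 972639.73294 = 1077517.36523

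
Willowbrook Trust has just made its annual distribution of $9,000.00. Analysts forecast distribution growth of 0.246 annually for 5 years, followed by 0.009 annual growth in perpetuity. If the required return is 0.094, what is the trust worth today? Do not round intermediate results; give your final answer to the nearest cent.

D_1 = 11214.00000
D_2 = 13972.64400
D_3 = 17409.91442
D_4 = 21692.75337
D_5 = 27029.17070
Terminal value at year 5: TV = D_5×(1+g_2)/(r−g_2) = 27272.43324/0.085 = 320852.15574
P_0 = D_1/(1+r)^1 + D_2/(1+r)^2 + D_3/(1+r)^3 + D_4/(1+r)^4 + D_5/(1+r)^5 + TV/(1+r)^5
    = 10250.45704 + 11674.65217 + 13296.72450 + 15144.16702 + 17248.29261 + 204747.37928 = 272361.67261

$272361.67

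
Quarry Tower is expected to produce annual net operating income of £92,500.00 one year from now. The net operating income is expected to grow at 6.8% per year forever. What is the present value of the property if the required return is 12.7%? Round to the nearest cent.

Growing perpetuity: P = D₁ / (r − g) = £92,500.0000 / (0.127 − 0.068) = £1,567,796.61

£1567796.61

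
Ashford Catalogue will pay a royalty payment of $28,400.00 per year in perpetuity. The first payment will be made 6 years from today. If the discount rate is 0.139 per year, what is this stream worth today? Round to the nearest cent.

Value at end of year 5: C / r = $28,400.00 / 0.139 = $204,316.5468
Discount to today: PV = $204,316.5468 / (1 + 0.139)^5 = $204,316.5468 / 1.916985 = $106,582.26

$106582.26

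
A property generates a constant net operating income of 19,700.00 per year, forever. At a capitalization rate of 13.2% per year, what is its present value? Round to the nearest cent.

Level perpetuity: PV = C / r = 19,700.00 / 0.132 = 149,242.42

149242.42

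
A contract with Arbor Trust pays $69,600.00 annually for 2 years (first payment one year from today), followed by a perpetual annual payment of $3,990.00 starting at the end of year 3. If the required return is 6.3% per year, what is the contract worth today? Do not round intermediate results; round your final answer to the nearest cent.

PV of 2-year annuity: $69,600.00 × [1 − (1+0.063)^−2] / 0.063 = 127069.68067
Perpetuity value at year 2: $3,990.00 / 0.063 = 63333.33333
PV of perpetuity: 63333.33333 / (1+0.063)^2 = 56048.73526
Total PV = 127069.68067 + 56048.73526 = 183118.41593

$183118.42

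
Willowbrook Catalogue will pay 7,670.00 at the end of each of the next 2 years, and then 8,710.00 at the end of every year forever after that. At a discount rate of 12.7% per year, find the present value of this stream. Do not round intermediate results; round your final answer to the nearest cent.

66841.06

PV of 2-year annuity: 7,670.00 × [1 − (1+0.127)^−2] / 0.127 = 12844.43549
Perpetuity value at year 2: 8,710.00 / 0.127 = 68582.67717
PV of perpetuity: 68582.67717 / (1+0.127)^2 = 53996.62331
Total PV = 12844.43549 + 53996.62331 = 66841.05879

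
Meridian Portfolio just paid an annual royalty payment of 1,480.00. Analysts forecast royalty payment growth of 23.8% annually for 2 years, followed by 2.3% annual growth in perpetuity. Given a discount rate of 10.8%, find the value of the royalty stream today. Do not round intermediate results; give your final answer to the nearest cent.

25738.52

D_1 = 1832.24000
D_2 = 2268.31312
Terminal value at year 2: TV = D_2×(1+g_2)/(r−g_2) = 2320.48432/0.085 = 27299.81555
P_0 = D_1/(1+r)^1 + D_2/(1+r)^2 + TV/(1+r)^2
    = 1653.64621 + 1847.66607 + 22237.20460 = 25738.51688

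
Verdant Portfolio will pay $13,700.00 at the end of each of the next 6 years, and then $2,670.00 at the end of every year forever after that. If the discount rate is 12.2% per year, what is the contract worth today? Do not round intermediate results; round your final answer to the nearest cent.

$66978.35

PV of 6-year annuity: $13,700.00 × [1 − (1+0.122)^−6] / 0.122 = 56008.66612
Perpetuity value at year 6: $2,670.00 / 0.122 = 21885.24590
PV of perpetuity: 21885.24590 / (1+0.122)^6 = 10969.68834
Total PV = 56008.66612 + 10969.68834 = 66978.35446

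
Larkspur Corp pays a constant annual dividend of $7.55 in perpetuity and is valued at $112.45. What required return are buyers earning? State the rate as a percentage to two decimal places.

6.71%

P = C/r ⇒ r = C/P = $7.55/$112.45 = 0.067141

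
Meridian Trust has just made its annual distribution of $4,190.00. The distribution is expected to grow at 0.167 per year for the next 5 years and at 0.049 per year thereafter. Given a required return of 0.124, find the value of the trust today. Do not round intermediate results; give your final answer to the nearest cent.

$94185.76

D_1 = 4889.73000
D_2 = 5706.31491
D_3 = 6659.26950
D_4 = 7771.36751
D_5 = 9069.18588
Terminal value at year 5: TV = D_5×(1+g_2)/(r−g_2) = 9513.57599/0.075 = 126847.67984
P_0 = D_1/(1+r)^1 + D_2/(1+r)^2 + D_3/(1+r)^3 + D_4/(1+r)^4 + D_5/(1+r)^5 + TV/(1+r)^5
    = 4350.29359 + 4516.71942 + 4689.51206 + 4868.91511 + 5055.18143 + 70705.13761 = 94185.75922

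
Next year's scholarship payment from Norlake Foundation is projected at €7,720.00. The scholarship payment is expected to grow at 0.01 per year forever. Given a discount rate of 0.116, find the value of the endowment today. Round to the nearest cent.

€72830.19

Growing perpetuity: P = D₁ / (r − g) = €7,720.0000 / (0.116 − 0.01) = €72,830.19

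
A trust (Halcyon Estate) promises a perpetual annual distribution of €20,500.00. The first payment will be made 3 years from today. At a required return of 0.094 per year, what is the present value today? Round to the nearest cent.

Value at end of year 2: C / r = €20,500.00 / 0.094 = €218,085.1064
Discount to today: PV = €218,085.1064 / (1 + 0.094)^2 = €218,085.1064 / 1.196836 = €182,218.04

€182218.04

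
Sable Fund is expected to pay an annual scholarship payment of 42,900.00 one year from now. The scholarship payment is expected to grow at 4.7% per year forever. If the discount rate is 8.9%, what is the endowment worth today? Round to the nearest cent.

1021428.57

Growing perpetuity: P = D₁ / (r − g) = 42,900.0000 / (0.089 − 0.047) = 1,021,428.57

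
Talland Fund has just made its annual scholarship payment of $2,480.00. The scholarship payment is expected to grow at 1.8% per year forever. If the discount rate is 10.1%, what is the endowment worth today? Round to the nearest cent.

$30417.35

D₁ = D₀ × (1 + g) = $2,480.00 × 1.018 = $2,524.6400
Growing perpetuity: P = D₁ / (r − g) = $2,524.6400 / (0.101 − 0.018) = $30,417.35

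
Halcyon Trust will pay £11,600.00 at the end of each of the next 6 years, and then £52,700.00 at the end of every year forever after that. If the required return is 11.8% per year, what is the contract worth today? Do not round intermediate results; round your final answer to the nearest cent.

PV of 6-year annuity: £11,600.00 × [1 − (1+0.118)^−6] / 0.118 = 47963.69965
Perpetuity value at year 6: £52,700.00 / 0.118 = 446610.16949
PV of perpetuity: 446610.16949 / (1+0.118)^6 = 228706.12024
Total PV = 47963.69965 + 228706.12024 = 276669.81989

£276669.82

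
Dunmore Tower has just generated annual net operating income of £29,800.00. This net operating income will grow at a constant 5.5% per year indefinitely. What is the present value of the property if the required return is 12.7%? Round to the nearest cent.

D₁ = D₀ × (1 + g) = £29,800.00 × 1.055 = £31,439.0000
Growing perpetuity: P = D₁ / (r − g) = £31,439.0000 / (0.127 − 0.055) = £436,652.78

£436652.78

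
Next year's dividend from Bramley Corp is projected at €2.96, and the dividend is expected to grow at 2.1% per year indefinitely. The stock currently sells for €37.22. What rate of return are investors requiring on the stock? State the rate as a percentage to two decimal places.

10.05%

P = D₁/(r − g) ⇒ r = D₁/P + g = €2.9600/€37.22 + 0.021 = 0.079527 + 0.021 = 0.100527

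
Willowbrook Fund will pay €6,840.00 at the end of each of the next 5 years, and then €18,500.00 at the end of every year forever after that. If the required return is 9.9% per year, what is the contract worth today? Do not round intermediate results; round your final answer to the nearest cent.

PV of 5-year annuity: €6,840.00 × [1 − (1+0.099)^−5] / 0.099 = 25995.35737
Perpetuity value at year 5: €18,500.00 / 0.099 = 186868.68687
PV of perpetuity: 186868.68687 / (1+0.099)^5 = 116559.60625
Total PV = 25995.35737 + 116559.60625 = 142554.96363

€142554.96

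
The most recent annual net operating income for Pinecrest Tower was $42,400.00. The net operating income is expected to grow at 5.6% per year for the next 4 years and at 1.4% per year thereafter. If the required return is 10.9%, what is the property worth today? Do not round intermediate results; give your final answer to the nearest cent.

$522339.36

D_1 = 44774.40000
D_2 = 47281.76640
D_3 = 49929.54532
D_4 = 52725.59986
Terminal value at year 4: TV = D_4×(1+g_2)/(r−g_2) = 53463.75825/0.095 = 562776.40268
P_0 = D_1/(1+r)^1 + D_2/(1+r)^2 + D_3/(1+r)^3 + D_4/(1+r)^4 + TV/(1+r)^4
    = 40373.66997 + 38444.17988 + 36606.90168 + 34857.42847 + 372057.18384 = 522339.36384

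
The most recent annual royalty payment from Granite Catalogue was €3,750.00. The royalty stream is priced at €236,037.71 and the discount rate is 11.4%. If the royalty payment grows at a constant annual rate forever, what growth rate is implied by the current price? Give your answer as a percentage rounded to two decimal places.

P = D₀(1+g)/(r−g) ⇒ P(r−g) = D₀(1+g) ⇒ g(P+D₀) = P·r − D₀
g = (P·r − D₀)/(P + D₀) = (€236,037.71×0.114 − €3,750.00) / (€236,037.71 + €3,750.00) = 0.096578

9.66%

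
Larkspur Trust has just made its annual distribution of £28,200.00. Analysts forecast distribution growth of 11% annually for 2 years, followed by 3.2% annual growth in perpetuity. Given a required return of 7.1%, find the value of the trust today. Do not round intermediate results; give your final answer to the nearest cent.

£861069.17

D_1 = 31302.00000
D_2 = 34745.22000
Terminal value at year 2: TV = D_2×(1+g_2)/(r−g_2) = 35857.06704/0.039 = 919411.97538
P_0 = D_1/(1+r)^1 + D_2/(1+r)^2 + TV/(1+r)^2
    = 29226.89076 + 30291.17529 + 801551.10008 = 861069.16613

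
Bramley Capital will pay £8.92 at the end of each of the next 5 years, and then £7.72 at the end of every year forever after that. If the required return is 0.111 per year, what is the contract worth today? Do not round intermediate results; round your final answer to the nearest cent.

PV of 5-year annuity: £8.92 × [1 − (1+0.111)^−5] / 0.111 = 32.88464
Perpetuity value at year 5: £7.72 / 0.111 = 69.54955
PV of perpetuity: 69.54955 / (1+0.111)^5 = 41.08885
Total PV = 32.88464 + 41.08885 = 73.97349

£73.97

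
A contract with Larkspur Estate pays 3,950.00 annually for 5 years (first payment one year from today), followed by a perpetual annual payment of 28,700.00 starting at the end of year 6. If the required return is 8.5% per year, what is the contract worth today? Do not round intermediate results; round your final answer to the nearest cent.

PV of 5-year annuity: 3,950.00 × [1 − (1+0.085)^−5] / 0.085 = 15565.53621
Perpetuity value at year 5: 28,700.00 / 0.085 = 337647.05882
PV of perpetuity: 337647.05882 / (1+0.085)^5 = 224550.63116
Total PV = 15565.53621 + 224550.63116 = 240116.16737

240116.17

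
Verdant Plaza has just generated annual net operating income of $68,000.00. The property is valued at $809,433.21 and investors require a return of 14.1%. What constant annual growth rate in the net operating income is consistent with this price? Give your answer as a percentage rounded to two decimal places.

5.26%

P = D₀(1+g)/(r−g) ⇒ P(r−g) = D₀(1+g) ⇒ g(P+D₀) = P·r − D₀
g = (P·r − D₀)/(P + D₀) = ($809,433.21×0.141 − $68,000.00) / ($809,433.21 + $68,000.00) = 0.052574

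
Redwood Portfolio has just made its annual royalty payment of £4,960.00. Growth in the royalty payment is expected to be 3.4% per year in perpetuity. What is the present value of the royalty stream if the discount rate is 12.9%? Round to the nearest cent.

D₁ = D₀ × (1 + g) = £4,960.00 × 1.034 = £5,128.6400
Growing perpetuity: P = D₁ / (r − g) = £5,128.6400 / (0.129 − 0.034) = £53,985.68

£53985.68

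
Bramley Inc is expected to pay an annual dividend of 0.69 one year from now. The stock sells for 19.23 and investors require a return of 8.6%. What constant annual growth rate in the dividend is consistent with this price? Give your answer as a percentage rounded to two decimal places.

5.01%

P = D₁/(r−g) ⇒ g = r − D₁/P = 0.086 − 0.69/19.23 = 0.050119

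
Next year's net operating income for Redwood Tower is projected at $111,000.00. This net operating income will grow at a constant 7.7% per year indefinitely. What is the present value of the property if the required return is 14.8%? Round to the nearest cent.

Growing perpetuity: P = D₁ / (r − g) = $111,000.0000 / (0.148 − 0.077) = $1,563,380.28

$1563380.28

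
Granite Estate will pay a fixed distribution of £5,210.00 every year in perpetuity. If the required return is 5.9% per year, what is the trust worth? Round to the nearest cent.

Level perpetuity: PV = C / r = £5,210.00 / 0.059 = £88,305.08

£88305.08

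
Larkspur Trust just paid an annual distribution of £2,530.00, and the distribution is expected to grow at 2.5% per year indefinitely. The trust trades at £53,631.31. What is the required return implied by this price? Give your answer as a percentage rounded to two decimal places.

D₁ = £2,530.00 × 1.025 = £2,593.2500
P = D₁/(r − g) ⇒ r = D₁/P + g = £2,593.2500/£53,631.31 + 0.025 = 0.048353 + 0.025 = 0.073353

7.34%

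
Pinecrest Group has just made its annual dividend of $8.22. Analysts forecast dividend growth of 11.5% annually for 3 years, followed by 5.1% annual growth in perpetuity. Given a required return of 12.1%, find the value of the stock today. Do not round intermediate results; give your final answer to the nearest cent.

D_1 = 9.16530
D_2 = 10.21931
D_3 = 11.39453
Terminal value at year 3: TV = D_3×(1+g_2)/(r−g_2) = 11.97565/0.07 = 171.08073
P_0 = D_1/(1+r)^1 + D_2/(1+r)^2 + D_3/(1+r)^3 + TV/(1+r)^3
    = 8.17600 + 8.13224 + 8.08872 + 121.44629 = 145.84325

$145.84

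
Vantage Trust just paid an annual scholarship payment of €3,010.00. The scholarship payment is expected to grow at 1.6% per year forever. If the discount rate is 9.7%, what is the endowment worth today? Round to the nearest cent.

D₁ = D₀ × (1 + g) = €3,010.00 × 1.016 = €3,058.1600
Growing perpetuity: P = D₁ / (r − g) = €3,058.1600 / (0.097 − 0.016) = €37,755.06

€37755.06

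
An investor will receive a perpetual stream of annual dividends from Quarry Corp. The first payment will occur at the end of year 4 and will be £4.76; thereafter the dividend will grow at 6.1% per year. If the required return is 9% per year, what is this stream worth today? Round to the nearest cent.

Value at end of year 3: C₁ / (r − g) = £4.76 / (0.09 − 0.061) = £164.1379
Discount to today: PV = £164.1379 / (1 + 0.09)^3 = £164.1379 / 1.295029 = £126.74

£126.74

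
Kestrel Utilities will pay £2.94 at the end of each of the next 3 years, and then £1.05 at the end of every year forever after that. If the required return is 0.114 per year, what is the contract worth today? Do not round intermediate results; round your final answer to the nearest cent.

PV of 3-year annuity: £2.94 × [1 − (1+0.114)^−3] / 0.114 = 7.13483
Perpetuity value at year 3: £1.05 / 0.114 = 9.21053
PV of perpetuity: 9.21053 / (1+0.114)^3 = 6.66237
Total PV = 7.13483 + 6.66237 = 13.79720

£13.80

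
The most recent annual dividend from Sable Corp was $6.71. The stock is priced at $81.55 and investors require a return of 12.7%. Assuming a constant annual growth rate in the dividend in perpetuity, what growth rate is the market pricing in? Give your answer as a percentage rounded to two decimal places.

4.13%

P = D₀(1+g)/(r−g) ⇒ P(r−g) = D₀(1+g) ⇒ g(P+D₀) = P·r − D₀
g = (P·r − D₀)/(P + D₀) = ($81.55×0.127 − $6.71) / ($81.55 + $6.71) = 0.041319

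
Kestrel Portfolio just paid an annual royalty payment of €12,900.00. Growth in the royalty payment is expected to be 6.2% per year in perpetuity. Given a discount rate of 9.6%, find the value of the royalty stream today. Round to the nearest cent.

€402935.29

D₁ = D₀ × (1 + g) = €12,900.00 × 1.062 = €13,699.8000
Growing perpetuity: P = D₁ / (r − g) = €13,699.8000 / (0.096 − 0.062) = €402,935.29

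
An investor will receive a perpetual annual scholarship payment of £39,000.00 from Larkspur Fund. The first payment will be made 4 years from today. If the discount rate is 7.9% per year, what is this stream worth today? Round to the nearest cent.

£392982.47

Value at end of year 3: C / r = £39,000.00 / 0.079 = £493,670.8861
Discount to today: PV = £493,670.8861 / (1 + 0.079)^3 = £493,670.8861 / 1.256216 = £392,982.47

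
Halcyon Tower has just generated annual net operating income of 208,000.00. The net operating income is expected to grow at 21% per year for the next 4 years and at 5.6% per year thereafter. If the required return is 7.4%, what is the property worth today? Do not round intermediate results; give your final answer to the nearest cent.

D_1 = 251680.00000
D_2 = 304532.80000
D_3 = 368484.68800
D_4 = 445866.47248
Terminal value at year 4: TV = D_4×(1+g_2)/(r−g_2) = 470834.99494/0.018 = 26157499.71883
P_0 = D_1/(1+r)^1 + D_2/(1+r)^2 + D_3/(1+r)^3 + D_4/(1+r)^4 + TV/(1+r)^4
    = 234338.91993 + 264013.12208 + 297444.95131 + 335110.23379 + 19659800.38238 = 20790707.60949

20790707.61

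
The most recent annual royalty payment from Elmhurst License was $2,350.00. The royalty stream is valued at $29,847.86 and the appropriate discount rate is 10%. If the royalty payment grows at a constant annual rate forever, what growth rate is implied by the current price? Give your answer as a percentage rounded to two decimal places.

1.97%

P = D₀(1+g)/(r−g) ⇒ P(r−g) = D₀(1+g) ⇒ g(P+D₀) = P·r − D₀
g = (P·r − D₀)/(P + D₀) = ($29,847.86×0.1 − $2,350.00) / ($29,847.86 + $2,350.00) = 0.019715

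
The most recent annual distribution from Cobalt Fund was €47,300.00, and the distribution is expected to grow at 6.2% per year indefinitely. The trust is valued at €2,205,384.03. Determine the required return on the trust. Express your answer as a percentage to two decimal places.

8.48%

D₁ = €47,300.00 × 1.062 = €50,232.6000
P = D₁/(r − g) ⇒ r = D₁/P + g = €50,232.6000/€2,205,384.03 + 0.062 = 0.022777 + 0.062 = 0.084777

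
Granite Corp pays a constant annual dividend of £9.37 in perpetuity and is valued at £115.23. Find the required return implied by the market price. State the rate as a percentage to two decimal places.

8.13%

P = C/r ⇒ r = C/P = £9.37/£115.23 = 0.081316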